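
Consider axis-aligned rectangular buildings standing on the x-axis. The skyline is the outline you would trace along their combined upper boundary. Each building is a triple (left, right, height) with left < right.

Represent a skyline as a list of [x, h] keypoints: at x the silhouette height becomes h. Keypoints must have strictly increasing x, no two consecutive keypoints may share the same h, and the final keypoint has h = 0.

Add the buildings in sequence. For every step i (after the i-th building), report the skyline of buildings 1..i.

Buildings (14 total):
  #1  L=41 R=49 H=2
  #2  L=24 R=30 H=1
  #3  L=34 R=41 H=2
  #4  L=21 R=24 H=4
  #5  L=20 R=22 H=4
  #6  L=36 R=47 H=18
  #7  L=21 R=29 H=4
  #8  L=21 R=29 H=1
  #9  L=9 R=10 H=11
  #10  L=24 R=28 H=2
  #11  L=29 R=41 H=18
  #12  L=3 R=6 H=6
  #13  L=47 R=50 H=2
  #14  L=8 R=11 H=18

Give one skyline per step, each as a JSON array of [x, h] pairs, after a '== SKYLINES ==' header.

== SKYLINES ==
[[41,2],[49,0]]
[[24,1],[30,0],[41,2],[49,0]]
[[24,1],[30,0],[34,2],[49,0]]
[[21,4],[24,1],[30,0],[34,2],[49,0]]
[[20,4],[24,1],[30,0],[34,2],[49,0]]
[[20,4],[24,1],[30,0],[34,2],[36,18],[47,2],[49,0]]
[[20,4],[29,1],[30,0],[34,2],[36,18],[47,2],[49,0]]
[[20,4],[29,1],[30,0],[34,2],[36,18],[47,2],[49,0]]
[[9,11],[10,0],[20,4],[29,1],[30,0],[34,2],[36,18],[47,2],[49,0]]
[[9,11],[10,0],[20,4],[29,1],[30,0],[34,2],[36,18],[47,2],[49,0]]
[[9,11],[10,0],[20,4],[29,18],[47,2],[49,0]]
[[3,6],[6,0],[9,11],[10,0],[20,4],[29,18],[47,2],[49,0]]
[[3,6],[6,0],[9,11],[10,0],[20,4],[29,18],[47,2],[50,0]]
[[3,6],[6,0],[8,18],[11,0],[20,4],[29,18],[47,2],[50,0]]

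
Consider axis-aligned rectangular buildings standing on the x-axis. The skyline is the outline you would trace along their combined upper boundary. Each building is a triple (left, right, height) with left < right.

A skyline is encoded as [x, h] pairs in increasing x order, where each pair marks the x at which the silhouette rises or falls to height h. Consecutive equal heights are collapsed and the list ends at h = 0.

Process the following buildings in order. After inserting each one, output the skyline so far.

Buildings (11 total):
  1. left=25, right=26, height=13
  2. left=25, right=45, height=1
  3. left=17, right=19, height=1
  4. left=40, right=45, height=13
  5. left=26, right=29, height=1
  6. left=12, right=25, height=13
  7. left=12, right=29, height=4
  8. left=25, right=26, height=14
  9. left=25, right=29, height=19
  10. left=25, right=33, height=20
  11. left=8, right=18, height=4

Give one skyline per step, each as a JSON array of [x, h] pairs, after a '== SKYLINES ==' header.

== SKYLINES ==
[[25,13],[26,0]]
[[25,13],[26,1],[45,0]]
[[17,1],[19,0],[25,13],[26,1],[45,0]]
[[17,1],[19,0],[25,13],[26,1],[40,13],[45,0]]
[[17,1],[19,0],[25,13],[26,1],[40,13],[45,0]]
[[12,13],[26,1],[40,13],[45,0]]
[[12,13],[26,4],[29,1],[40,13],[45,0]]
[[12,13],[25,14],[26,4],[29,1],[40,13],[45,0]]
[[12,13],[25,19],[29,1],[40,13],[45,0]]
[[12,13],[25,20],[33,1],[40,13],[45,0]]
[[8,4],[12,13],[25,20],[33,1],[40,13],[45,0]]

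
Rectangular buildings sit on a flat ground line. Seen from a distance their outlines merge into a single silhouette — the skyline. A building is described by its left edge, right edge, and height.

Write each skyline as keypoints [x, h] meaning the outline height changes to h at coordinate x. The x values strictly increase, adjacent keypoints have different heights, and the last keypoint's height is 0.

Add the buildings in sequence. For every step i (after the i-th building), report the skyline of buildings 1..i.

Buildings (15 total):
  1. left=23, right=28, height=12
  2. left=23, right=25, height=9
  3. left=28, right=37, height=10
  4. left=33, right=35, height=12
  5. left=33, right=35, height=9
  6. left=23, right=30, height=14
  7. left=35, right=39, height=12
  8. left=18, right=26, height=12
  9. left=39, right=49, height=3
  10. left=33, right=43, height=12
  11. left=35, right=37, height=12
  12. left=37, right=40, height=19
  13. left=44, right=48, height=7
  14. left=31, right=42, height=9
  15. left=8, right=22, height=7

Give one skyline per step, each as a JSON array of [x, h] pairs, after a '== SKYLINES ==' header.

== SKYLINES ==
[[23,12],[28,0]]
[[23,12],[28,0]]
[[23,12],[28,10],[37,0]]
[[23,12],[28,10],[33,12],[35,10],[37,0]]
[[23,12],[28,10],[33,12],[35,10],[37,0]]
[[23,14],[30,10],[33,12],[35,10],[37,0]]
[[23,14],[30,10],[33,12],[39,0]]
[[18,12],[23,14],[30,10],[33,12],[39,0]]
[[18,12],[23,14],[30,10],[33,12],[39,3],[49,0]]
[[18,12],[23,14],[30,10],[33,12],[43,3],[49,0]]
[[18,12],[23,14],[30,10],[33,12],[43,3],[49,0]]
[[18,12],[23,14],[30,10],[33,12],[37,19],[40,12],[43,3],[49,0]]
[[18,12],[23,14],[30,10],[33,12],[37,19],[40,12],[43,3],[44,7],[48,3],[49,0]]
[[18,12],[23,14],[30,10],[33,12],[37,19],[40,12],[43,3],[44,7],[48,3],[49,0]]
[[8,7],[18,12],[23,14],[30,10],[33,12],[37,19],[40,12],[43,3],[44,7],[48,3],[49,0]]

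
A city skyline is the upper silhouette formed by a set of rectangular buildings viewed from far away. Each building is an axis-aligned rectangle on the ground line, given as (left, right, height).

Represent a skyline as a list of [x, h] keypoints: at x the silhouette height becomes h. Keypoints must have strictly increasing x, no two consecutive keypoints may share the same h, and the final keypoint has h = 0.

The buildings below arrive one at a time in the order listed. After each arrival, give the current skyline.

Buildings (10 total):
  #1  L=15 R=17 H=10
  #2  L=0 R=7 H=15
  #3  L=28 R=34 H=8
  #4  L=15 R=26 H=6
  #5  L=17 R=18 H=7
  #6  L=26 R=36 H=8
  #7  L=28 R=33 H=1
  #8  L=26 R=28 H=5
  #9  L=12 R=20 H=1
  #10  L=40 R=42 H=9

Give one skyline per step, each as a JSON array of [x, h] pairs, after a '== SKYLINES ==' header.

== SKYLINES ==
[[15,10],[17,0]]
[[0,15],[7,0],[15,10],[17,0]]
[[0,15],[7,0],[15,10],[17,0],[28,8],[34,0]]
[[0,15],[7,0],[15,10],[17,6],[26,0],[28,8],[34,0]]
[[0,15],[7,0],[15,10],[17,7],[18,6],[26,0],[28,8],[34,0]]
[[0,15],[7,0],[15,10],[17,7],[18,6],[26,8],[36,0]]
[[0,15],[7,0],[15,10],[17,7],[18,6],[26,8],[36,0]]
[[0,15],[7,0],[15,10],[17,7],[18,6],[26,8],[36,0]]
[[0,15],[7,0],[12,1],[15,10],[17,7],[18,6],[26,8],[36,0]]
[[0,15],[7,0],[12,1],[15,10],[17,7],[18,6],[26,8],[36,0],[40,9],[42,0]]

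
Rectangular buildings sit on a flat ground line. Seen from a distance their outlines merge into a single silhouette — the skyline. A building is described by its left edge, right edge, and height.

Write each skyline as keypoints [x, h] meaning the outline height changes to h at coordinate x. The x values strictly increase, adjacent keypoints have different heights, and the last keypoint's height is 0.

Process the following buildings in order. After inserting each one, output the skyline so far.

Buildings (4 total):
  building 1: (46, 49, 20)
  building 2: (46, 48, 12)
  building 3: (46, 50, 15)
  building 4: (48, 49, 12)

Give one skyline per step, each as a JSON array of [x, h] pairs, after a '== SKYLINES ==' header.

== SKYLINES ==
[[46,20],[49,0]]
[[46,20],[49,0]]
[[46,20],[49,15],[50,0]]
[[46,20],[49,15],[50,0]]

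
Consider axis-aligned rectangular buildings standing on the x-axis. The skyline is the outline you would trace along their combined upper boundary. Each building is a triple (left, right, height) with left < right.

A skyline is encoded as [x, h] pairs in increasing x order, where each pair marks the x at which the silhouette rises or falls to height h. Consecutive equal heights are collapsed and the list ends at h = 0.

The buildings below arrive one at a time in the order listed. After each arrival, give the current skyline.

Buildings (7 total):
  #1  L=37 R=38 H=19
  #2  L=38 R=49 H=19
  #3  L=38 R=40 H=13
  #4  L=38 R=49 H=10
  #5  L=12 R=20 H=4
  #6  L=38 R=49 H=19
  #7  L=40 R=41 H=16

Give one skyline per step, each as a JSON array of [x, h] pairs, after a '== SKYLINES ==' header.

== SKYLINES ==
[[37,19],[38,0]]
[[37,19],[49,0]]
[[37,19],[49,0]]
[[37,19],[49,0]]
[[12,4],[20,0],[37,19],[49,0]]
[[12,4],[20,0],[37,19],[49,0]]
[[12,4],[20,0],[37,19],[49,0]]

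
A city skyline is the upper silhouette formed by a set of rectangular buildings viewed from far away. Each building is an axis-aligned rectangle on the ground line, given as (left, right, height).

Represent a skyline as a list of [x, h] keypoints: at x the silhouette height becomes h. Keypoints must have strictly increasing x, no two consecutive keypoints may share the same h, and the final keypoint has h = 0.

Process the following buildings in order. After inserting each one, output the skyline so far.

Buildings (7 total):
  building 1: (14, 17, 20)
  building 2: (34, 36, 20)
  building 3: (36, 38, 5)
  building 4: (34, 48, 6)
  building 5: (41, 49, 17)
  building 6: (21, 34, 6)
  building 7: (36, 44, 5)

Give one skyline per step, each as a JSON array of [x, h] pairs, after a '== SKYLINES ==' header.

== SKYLINES ==
[[14,20],[17,0]]
[[14,20],[17,0],[34,20],[36,0]]
[[14,20],[17,0],[34,20],[36,5],[38,0]]
[[14,20],[17,0],[34,20],[36,6],[48,0]]
[[14,20],[17,0],[34,20],[36,6],[41,17],[49,0]]
[[14,20],[17,0],[21,6],[34,20],[36,6],[41,17],[49,0]]
[[14,20],[17,0],[21,6],[34,20],[36,6],[41,17],[49,0]]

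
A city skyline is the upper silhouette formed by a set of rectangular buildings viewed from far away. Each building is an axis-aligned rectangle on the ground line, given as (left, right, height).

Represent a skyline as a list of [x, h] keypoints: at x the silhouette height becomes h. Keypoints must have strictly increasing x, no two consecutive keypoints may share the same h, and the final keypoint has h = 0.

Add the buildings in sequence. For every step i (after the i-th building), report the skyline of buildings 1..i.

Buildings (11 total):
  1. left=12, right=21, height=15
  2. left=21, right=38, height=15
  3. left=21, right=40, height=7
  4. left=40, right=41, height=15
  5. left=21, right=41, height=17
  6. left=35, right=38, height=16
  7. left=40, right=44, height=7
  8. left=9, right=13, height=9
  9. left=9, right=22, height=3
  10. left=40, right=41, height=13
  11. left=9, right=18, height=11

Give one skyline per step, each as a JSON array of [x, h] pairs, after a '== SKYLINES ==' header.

== SKYLINES ==
[[12,15],[21,0]]
[[12,15],[38,0]]
[[12,15],[38,7],[40,0]]
[[12,15],[38,7],[40,15],[41,0]]
[[12,15],[21,17],[41,0]]
[[12,15],[21,17],[41,0]]
[[12,15],[21,17],[41,7],[44,0]]
[[9,9],[12,15],[21,17],[41,7],[44,0]]
[[9,9],[12,15],[21,17],[41,7],[44,0]]
[[9,9],[12,15],[21,17],[41,7],[44,0]]
[[9,11],[12,15],[21,17],[41,7],[44,0]]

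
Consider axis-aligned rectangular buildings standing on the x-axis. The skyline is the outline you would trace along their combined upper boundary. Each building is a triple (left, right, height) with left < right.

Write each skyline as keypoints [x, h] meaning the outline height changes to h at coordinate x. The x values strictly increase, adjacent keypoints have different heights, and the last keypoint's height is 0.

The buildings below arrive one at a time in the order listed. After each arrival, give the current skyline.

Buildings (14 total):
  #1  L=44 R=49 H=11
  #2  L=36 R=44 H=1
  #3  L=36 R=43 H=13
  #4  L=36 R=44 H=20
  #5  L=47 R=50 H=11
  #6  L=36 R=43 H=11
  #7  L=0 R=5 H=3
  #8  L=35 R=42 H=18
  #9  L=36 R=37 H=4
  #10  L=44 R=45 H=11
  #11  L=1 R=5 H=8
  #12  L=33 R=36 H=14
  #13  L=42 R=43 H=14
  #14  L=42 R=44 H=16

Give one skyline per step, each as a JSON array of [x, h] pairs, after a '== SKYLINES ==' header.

== SKYLINES ==
[[44,11],[49,0]]
[[36,1],[44,11],[49,0]]
[[36,13],[43,1],[44,11],[49,0]]
[[36,20],[44,11],[49,0]]
[[36,20],[44,11],[50,0]]
[[36,20],[44,11],[50,0]]
[[0,3],[5,0],[36,20],[44,11],[50,0]]
[[0,3],[5,0],[35,18],[36,20],[44,11],[50,0]]
[[0,3],[5,0],[35,18],[36,20],[44,11],[50,0]]
[[0,3],[5,0],[35,18],[36,20],[44,11],[50,0]]
[[0,3],[1,8],[5,0],[35,18],[36,20],[44,11],[50,0]]
[[0,3],[1,8],[5,0],[33,14],[35,18],[36,20],[44,11],[50,0]]
[[0,3],[1,8],[5,0],[33,14],[35,18],[36,20],[44,11],[50,0]]
[[0,3],[1,8],[5,0],[33,14],[35,18],[36,20],[44,11],[50,0]]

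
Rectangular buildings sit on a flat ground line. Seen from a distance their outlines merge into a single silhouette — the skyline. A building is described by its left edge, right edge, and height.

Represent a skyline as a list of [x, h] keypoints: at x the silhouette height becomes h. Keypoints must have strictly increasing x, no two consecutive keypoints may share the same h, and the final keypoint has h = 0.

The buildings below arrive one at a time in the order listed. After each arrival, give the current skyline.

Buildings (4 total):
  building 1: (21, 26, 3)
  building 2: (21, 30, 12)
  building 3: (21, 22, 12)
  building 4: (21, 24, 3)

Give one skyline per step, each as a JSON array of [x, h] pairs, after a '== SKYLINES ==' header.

== SKYLINES ==
[[21,3],[26,0]]
[[21,12],[30,0]]
[[21,12],[30,0]]
[[21,12],[30,0]]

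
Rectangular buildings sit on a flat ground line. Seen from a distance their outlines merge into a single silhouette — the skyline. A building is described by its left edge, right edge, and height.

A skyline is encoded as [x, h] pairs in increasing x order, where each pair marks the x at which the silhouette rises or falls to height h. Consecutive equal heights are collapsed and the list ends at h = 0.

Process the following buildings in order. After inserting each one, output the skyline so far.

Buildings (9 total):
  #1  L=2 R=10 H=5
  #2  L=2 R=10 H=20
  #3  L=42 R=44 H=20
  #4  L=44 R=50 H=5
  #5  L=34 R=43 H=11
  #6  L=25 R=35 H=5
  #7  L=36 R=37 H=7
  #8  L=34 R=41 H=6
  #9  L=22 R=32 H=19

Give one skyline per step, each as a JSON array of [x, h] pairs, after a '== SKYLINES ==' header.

== SKYLINES ==
[[2,5],[10,0]]
[[2,20],[10,0]]
[[2,20],[10,0],[42,20],[44,0]]
[[2,20],[10,0],[42,20],[44,5],[50,0]]
[[2,20],[10,0],[34,11],[42,20],[44,5],[50,0]]
[[2,20],[10,0],[25,5],[34,11],[42,20],[44,5],[50,0]]
[[2,20],[10,0],[25,5],[34,11],[42,20],[44,5],[50,0]]
[[2,20],[10,0],[25,5],[34,11],[42,20],[44,5],[50,0]]
[[2,20],[10,0],[22,19],[32,5],[34,11],[42,20],[44,5],[50,0]]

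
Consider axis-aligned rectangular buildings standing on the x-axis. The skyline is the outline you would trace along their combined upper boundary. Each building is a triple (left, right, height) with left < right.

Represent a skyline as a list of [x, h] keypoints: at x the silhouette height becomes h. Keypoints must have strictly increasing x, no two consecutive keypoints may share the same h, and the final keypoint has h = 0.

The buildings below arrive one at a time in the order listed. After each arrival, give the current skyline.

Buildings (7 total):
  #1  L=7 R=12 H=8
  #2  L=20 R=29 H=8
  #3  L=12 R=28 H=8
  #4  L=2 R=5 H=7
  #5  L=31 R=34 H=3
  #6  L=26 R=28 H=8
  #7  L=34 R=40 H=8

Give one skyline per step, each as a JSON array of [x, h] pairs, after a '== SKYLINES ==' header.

== SKYLINES ==
[[7,8],[12,0]]
[[7,8],[12,0],[20,8],[29,0]]
[[7,8],[29,0]]
[[2,7],[5,0],[7,8],[29,0]]
[[2,7],[5,0],[7,8],[29,0],[31,3],[34,0]]
[[2,7],[5,0],[7,8],[29,0],[31,3],[34,0]]
[[2,7],[5,0],[7,8],[29,0],[31,3],[34,8],[40,0]]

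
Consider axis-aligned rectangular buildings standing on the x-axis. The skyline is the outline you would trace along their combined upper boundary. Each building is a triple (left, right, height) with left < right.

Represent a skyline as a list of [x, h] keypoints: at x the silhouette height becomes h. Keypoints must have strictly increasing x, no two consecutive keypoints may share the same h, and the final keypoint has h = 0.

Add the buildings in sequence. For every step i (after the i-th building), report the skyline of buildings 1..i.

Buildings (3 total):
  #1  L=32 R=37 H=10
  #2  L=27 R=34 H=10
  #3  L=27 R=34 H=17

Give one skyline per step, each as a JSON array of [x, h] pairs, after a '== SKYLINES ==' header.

== SKYLINES ==
[[32,10],[37,0]]
[[27,10],[37,0]]
[[27,17],[34,10],[37,0]]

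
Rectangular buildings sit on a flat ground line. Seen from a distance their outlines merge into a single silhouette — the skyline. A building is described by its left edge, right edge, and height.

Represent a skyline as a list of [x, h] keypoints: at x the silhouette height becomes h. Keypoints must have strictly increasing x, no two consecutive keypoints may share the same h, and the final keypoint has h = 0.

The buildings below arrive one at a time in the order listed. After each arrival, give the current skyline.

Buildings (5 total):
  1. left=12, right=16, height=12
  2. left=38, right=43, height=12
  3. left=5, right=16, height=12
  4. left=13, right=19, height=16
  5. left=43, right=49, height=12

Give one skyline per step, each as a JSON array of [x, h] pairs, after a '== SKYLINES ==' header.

== SKYLINES ==
[[12,12],[16,0]]
[[12,12],[16,0],[38,12],[43,0]]
[[5,12],[16,0],[38,12],[43,0]]
[[5,12],[13,16],[19,0],[38,12],[43,0]]
[[5,12],[13,16],[19,0],[38,12],[49,0]]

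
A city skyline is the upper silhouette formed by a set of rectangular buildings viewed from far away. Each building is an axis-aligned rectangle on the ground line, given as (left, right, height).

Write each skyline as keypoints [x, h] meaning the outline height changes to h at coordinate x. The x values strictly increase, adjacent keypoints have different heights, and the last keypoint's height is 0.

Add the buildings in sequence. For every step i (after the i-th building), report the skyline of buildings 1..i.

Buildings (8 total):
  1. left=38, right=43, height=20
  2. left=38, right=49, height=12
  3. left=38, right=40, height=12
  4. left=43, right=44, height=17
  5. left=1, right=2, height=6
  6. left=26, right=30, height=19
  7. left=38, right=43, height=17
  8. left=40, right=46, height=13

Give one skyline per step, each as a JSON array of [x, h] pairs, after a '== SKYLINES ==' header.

== SKYLINES ==
[[38,20],[43,0]]
[[38,20],[43,12],[49,0]]
[[38,20],[43,12],[49,0]]
[[38,20],[43,17],[44,12],[49,0]]
[[1,6],[2,0],[38,20],[43,17],[44,12],[49,0]]
[[1,6],[2,0],[26,19],[30,0],[38,20],[43,17],[44,12],[49,0]]
[[1,6],[2,0],[26,19],[30,0],[38,20],[43,17],[44,12],[49,0]]
[[1,6],[2,0],[26,19],[30,0],[38,20],[43,17],[44,13],[46,12],[49,0]]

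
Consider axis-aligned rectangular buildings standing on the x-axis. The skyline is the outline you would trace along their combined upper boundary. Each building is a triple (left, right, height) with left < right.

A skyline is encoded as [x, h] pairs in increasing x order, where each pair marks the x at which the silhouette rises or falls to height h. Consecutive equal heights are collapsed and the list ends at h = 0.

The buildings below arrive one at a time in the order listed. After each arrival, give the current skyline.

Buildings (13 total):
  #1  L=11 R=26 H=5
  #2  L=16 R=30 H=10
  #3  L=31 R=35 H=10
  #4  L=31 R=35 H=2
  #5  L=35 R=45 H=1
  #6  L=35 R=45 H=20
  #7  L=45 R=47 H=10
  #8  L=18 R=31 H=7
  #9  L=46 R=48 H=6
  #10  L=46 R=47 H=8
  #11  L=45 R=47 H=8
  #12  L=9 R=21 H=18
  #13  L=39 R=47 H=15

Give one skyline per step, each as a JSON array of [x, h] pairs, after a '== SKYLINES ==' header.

== SKYLINES ==
[[11,5],[26,0]]
[[11,5],[16,10],[30,0]]
[[11,5],[16,10],[30,0],[31,10],[35,0]]
[[11,5],[16,10],[30,0],[31,10],[35,0]]
[[11,5],[16,10],[30,0],[31,10],[35,1],[45,0]]
[[11,5],[16,10],[30,0],[31,10],[35,20],[45,0]]
[[11,5],[16,10],[30,0],[31,10],[35,20],[45,10],[47,0]]
[[11,5],[16,10],[30,7],[31,10],[35,20],[45,10],[47,0]]
[[11,5],[16,10],[30,7],[31,10],[35,20],[45,10],[47,6],[48,0]]
[[11,5],[16,10],[30,7],[31,10],[35,20],[45,10],[47,6],[48,0]]
[[11,5],[16,10],[30,7],[31,10],[35,20],[45,10],[47,6],[48,0]]
[[9,18],[21,10],[30,7],[31,10],[35,20],[45,10],[47,6],[48,0]]
[[9,18],[21,10],[30,7],[31,10],[35,20],[45,15],[47,6],[48,0]]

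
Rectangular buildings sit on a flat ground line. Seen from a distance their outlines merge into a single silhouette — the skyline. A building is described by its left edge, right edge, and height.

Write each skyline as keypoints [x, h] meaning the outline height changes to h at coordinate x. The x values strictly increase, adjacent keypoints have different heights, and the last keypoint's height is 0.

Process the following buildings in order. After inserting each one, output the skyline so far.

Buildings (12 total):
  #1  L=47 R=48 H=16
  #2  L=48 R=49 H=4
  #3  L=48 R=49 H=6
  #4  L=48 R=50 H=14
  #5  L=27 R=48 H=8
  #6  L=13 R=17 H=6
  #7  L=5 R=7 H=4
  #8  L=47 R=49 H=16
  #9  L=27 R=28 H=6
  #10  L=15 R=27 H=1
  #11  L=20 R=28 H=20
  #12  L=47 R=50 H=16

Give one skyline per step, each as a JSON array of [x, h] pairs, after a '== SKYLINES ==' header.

== SKYLINES ==
[[47,16],[48,0]]
[[47,16],[48,4],[49,0]]
[[47,16],[48,6],[49,0]]
[[47,16],[48,14],[50,0]]
[[27,8],[47,16],[48,14],[50,0]]
[[13,6],[17,0],[27,8],[47,16],[48,14],[50,0]]
[[5,4],[7,0],[13,6],[17,0],[27,8],[47,16],[48,14],[50,0]]
[[5,4],[7,0],[13,6],[17,0],[27,8],[47,16],[49,14],[50,0]]
[[5,4],[7,0],[13,6],[17,0],[27,8],[47,16],[49,14],[50,0]]
[[5,4],[7,0],[13,6],[17,1],[27,8],[47,16],[49,14],[50,0]]
[[5,4],[7,0],[13,6],[17,1],[20,20],[28,8],[47,16],[49,14],[50,0]]
[[5,4],[7,0],[13,6],[17,1],[20,20],[28,8],[47,16],[50,0]]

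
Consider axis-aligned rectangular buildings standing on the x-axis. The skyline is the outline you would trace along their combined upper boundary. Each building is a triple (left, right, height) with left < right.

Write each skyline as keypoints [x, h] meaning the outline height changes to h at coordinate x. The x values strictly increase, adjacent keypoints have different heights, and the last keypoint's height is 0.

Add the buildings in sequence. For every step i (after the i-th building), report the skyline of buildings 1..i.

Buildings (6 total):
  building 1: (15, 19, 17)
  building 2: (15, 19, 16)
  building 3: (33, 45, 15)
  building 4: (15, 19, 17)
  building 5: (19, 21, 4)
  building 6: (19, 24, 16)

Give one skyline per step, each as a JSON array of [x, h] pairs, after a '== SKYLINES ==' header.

== SKYLINES ==
[[15,17],[19,0]]
[[15,17],[19,0]]
[[15,17],[19,0],[33,15],[45,0]]
[[15,17],[19,0],[33,15],[45,0]]
[[15,17],[19,4],[21,0],[33,15],[45,0]]
[[15,17],[19,16],[24,0],[33,15],[45,0]]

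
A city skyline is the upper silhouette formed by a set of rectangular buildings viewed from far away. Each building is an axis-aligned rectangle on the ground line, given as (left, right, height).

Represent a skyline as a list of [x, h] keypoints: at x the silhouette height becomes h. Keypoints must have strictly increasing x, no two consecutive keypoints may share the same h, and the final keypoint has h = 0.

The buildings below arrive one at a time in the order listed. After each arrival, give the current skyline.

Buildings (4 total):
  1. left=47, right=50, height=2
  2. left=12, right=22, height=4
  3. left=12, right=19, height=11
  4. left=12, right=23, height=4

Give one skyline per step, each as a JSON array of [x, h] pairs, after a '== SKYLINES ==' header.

== SKYLINES ==
[[47,2],[50,0]]
[[12,4],[22,0],[47,2],[50,0]]
[[12,11],[19,4],[22,0],[47,2],[50,0]]
[[12,11],[19,4],[23,0],[47,2],[50,0]]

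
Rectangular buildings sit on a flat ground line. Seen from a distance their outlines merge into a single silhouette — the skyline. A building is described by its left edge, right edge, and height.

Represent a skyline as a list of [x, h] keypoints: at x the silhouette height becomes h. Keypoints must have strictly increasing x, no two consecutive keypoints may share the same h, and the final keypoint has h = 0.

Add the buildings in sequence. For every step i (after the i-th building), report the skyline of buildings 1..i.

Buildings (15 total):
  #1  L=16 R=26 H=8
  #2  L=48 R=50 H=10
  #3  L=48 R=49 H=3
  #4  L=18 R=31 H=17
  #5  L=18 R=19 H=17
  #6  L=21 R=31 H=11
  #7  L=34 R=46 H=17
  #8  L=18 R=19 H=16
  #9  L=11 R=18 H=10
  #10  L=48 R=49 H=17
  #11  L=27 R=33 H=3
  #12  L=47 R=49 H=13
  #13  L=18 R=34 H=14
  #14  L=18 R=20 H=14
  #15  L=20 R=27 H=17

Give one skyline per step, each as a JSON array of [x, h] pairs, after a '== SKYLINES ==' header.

== SKYLINES ==
[[16,8],[26,0]]
[[16,8],[26,0],[48,10],[50,0]]
[[16,8],[26,0],[48,10],[50,0]]
[[16,8],[18,17],[31,0],[48,10],[50,0]]
[[16,8],[18,17],[31,0],[48,10],[50,0]]
[[16,8],[18,17],[31,0],[48,10],[50,0]]
[[16,8],[18,17],[31,0],[34,17],[46,0],[48,10],[50,0]]
[[16,8],[18,17],[31,0],[34,17],[46,0],[48,10],[50,0]]
[[11,10],[18,17],[31,0],[34,17],[46,0],[48,10],[50,0]]
[[11,10],[18,17],[31,0],[34,17],[46,0],[48,17],[49,10],[50,0]]
[[11,10],[18,17],[31,3],[33,0],[34,17],[46,0],[48,17],[49,10],[50,0]]
[[11,10],[18,17],[31,3],[33,0],[34,17],[46,0],[47,13],[48,17],[49,10],[50,0]]
[[11,10],[18,17],[31,14],[34,17],[46,0],[47,13],[48,17],[49,10],[50,0]]
[[11,10],[18,17],[31,14],[34,17],[46,0],[47,13],[48,17],[49,10],[50,0]]
[[11,10],[18,17],[31,14],[34,17],[46,0],[47,13],[48,17],[49,10],[50,0]]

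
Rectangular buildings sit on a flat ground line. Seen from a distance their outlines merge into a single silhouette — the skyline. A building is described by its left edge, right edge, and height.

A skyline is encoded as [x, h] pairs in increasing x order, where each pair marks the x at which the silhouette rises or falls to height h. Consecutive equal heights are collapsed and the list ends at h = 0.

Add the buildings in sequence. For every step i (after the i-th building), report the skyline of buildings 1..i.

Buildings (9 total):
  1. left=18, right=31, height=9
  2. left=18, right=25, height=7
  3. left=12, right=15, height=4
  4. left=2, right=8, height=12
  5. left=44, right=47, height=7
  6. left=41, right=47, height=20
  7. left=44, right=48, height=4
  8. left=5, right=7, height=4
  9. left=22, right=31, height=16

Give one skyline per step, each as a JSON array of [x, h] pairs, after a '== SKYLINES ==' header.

== SKYLINES ==
[[18,9],[31,0]]
[[18,9],[31,0]]
[[12,4],[15,0],[18,9],[31,0]]
[[2,12],[8,0],[12,4],[15,0],[18,9],[31,0]]
[[2,12],[8,0],[12,4],[15,0],[18,9],[31,0],[44,7],[47,0]]
[[2,12],[8,0],[12,4],[15,0],[18,9],[31,0],[41,20],[47,0]]
[[2,12],[8,0],[12,4],[15,0],[18,9],[31,0],[41,20],[47,4],[48,0]]
[[2,12],[8,0],[12,4],[15,0],[18,9],[31,0],[41,20],[47,4],[48,0]]
[[2,12],[8,0],[12,4],[15,0],[18,9],[22,16],[31,0],[41,20],[47,4],[48,0]]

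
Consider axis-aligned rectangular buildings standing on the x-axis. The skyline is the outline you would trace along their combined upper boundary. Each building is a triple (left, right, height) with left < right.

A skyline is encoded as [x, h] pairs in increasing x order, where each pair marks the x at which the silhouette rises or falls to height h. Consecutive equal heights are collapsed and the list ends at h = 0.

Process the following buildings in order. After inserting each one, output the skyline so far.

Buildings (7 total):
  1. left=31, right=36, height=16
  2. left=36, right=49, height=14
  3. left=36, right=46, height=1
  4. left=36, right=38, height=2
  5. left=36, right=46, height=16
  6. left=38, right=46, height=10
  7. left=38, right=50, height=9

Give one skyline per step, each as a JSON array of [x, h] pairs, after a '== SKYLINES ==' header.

== SKYLINES ==
[[31,16],[36,0]]
[[31,16],[36,14],[49,0]]
[[31,16],[36,14],[49,0]]
[[31,16],[36,14],[49,0]]
[[31,16],[46,14],[49,0]]
[[31,16],[46,14],[49,0]]
[[31,16],[46,14],[49,9],[50,0]]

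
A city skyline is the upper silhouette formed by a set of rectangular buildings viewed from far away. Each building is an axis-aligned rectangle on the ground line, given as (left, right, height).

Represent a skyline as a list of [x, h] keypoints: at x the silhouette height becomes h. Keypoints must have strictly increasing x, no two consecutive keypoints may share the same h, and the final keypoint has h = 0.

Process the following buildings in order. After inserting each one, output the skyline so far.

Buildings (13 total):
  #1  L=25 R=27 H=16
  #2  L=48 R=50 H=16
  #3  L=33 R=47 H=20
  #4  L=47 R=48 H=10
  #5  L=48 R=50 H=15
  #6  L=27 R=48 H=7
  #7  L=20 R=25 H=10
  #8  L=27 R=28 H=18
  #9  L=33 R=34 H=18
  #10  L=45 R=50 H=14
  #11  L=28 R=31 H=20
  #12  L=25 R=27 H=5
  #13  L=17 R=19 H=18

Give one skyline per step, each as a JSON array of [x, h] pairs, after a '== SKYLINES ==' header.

== SKYLINES ==
[[25,16],[27,0]]
[[25,16],[27,0],[48,16],[50,0]]
[[25,16],[27,0],[33,20],[47,0],[48,16],[50,0]]
[[25,16],[27,0],[33,20],[47,10],[48,16],[50,0]]
[[25,16],[27,0],[33,20],[47,10],[48,16],[50,0]]
[[25,16],[27,7],[33,20],[47,10],[48,16],[50,0]]
[[20,10],[25,16],[27,7],[33,20],[47,10],[48,16],[50,0]]
[[20,10],[25,16],[27,18],[28,7],[33,20],[47,10],[48,16],[50,0]]
[[20,10],[25,16],[27,18],[28,7],[33,20],[47,10],[48,16],[50,0]]
[[20,10],[25,16],[27,18],[28,7],[33,20],[47,14],[48,16],[50,0]]
[[20,10],[25,16],[27,18],[28,20],[31,7],[33,20],[47,14],[48,16],[50,0]]
[[20,10],[25,16],[27,18],[28,20],[31,7],[33,20],[47,14],[48,16],[50,0]]
[[17,18],[19,0],[20,10],[25,16],[27,18],[28,20],[31,7],[33,20],[47,14],[48,16],[50,0]]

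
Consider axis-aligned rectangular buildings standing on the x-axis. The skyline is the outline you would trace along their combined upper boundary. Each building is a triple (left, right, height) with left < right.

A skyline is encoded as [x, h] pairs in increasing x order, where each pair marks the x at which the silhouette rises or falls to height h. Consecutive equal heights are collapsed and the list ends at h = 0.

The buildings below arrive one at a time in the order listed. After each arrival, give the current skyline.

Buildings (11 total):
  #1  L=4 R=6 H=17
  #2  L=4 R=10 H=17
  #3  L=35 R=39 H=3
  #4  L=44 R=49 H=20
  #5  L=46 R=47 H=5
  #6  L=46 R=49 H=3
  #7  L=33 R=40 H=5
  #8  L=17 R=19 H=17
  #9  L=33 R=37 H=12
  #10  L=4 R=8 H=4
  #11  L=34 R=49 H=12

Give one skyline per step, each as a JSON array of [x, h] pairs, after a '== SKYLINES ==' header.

== SKYLINES ==
[[4,17],[6,0]]
[[4,17],[10,0]]
[[4,17],[10,0],[35,3],[39,0]]
[[4,17],[10,0],[35,3],[39,0],[44,20],[49,0]]
[[4,17],[10,0],[35,3],[39,0],[44,20],[49,0]]
[[4,17],[10,0],[35,3],[39,0],[44,20],[49,0]]
[[4,17],[10,0],[33,5],[40,0],[44,20],[49,0]]
[[4,17],[10,0],[17,17],[19,0],[33,5],[40,0],[44,20],[49,0]]
[[4,17],[10,0],[17,17],[19,0],[33,12],[37,5],[40,0],[44,20],[49,0]]
[[4,17],[10,0],[17,17],[19,0],[33,12],[37,5],[40,0],[44,20],[49,0]]
[[4,17],[10,0],[17,17],[19,0],[33,12],[44,20],[49,0]]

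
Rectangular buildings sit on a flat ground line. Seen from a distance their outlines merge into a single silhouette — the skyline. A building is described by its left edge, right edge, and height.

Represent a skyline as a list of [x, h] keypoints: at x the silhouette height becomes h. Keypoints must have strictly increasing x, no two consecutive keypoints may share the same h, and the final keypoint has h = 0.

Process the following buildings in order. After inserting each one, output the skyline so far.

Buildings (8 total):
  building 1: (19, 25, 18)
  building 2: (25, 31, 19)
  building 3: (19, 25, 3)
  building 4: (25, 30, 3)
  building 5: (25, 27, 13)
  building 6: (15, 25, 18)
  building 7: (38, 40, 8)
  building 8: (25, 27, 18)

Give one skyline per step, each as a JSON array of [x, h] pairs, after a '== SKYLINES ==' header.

== SKYLINES ==
[[19,18],[25,0]]
[[19,18],[25,19],[31,0]]
[[19,18],[25,19],[31,0]]
[[19,18],[25,19],[31,0]]
[[19,18],[25,19],[31,0]]
[[15,18],[25,19],[31,0]]
[[15,18],[25,19],[31,0],[38,8],[40,0]]
[[15,18],[25,19],[31,0],[38,8],[40,0]]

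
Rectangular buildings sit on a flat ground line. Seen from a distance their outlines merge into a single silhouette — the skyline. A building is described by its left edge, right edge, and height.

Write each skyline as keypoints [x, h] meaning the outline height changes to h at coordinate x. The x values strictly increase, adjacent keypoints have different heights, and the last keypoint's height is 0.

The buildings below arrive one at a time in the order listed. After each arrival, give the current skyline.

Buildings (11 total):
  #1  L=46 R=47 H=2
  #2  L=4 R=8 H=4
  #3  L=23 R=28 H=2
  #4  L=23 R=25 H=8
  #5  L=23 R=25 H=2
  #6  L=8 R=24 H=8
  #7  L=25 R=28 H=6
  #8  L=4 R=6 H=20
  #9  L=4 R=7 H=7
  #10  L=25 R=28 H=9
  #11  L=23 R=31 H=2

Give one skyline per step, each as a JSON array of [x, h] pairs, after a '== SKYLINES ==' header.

== SKYLINES ==
[[46,2],[47,0]]
[[4,4],[8,0],[46,2],[47,0]]
[[4,4],[8,0],[23,2],[28,0],[46,2],[47,0]]
[[4,4],[8,0],[23,8],[25,2],[28,0],[46,2],[47,0]]
[[4,4],[8,0],[23,8],[25,2],[28,0],[46,2],[47,0]]
[[4,4],[8,8],[25,2],[28,0],[46,2],[47,0]]
[[4,4],[8,8],[25,6],[28,0],[46,2],[47,0]]
[[4,20],[6,4],[8,8],[25,6],[28,0],[46,2],[47,0]]
[[4,20],[6,7],[7,4],[8,8],[25,6],[28,0],[46,2],[47,0]]
[[4,20],[6,7],[7,4],[8,8],[25,9],[28,0],[46,2],[47,0]]
[[4,20],[6,7],[7,4],[8,8],[25,9],[28,2],[31,0],[46,2],[47,0]]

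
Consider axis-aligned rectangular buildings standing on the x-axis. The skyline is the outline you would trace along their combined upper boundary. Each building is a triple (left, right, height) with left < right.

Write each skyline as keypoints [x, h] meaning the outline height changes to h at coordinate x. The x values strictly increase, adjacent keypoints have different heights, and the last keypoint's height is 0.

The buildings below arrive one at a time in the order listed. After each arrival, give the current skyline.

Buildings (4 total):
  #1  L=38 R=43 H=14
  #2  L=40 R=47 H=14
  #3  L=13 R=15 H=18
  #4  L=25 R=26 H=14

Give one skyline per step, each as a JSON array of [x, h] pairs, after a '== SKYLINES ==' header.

== SKYLINES ==
[[38,14],[43,0]]
[[38,14],[47,0]]
[[13,18],[15,0],[38,14],[47,0]]
[[13,18],[15,0],[25,14],[26,0],[38,14],[47,0]]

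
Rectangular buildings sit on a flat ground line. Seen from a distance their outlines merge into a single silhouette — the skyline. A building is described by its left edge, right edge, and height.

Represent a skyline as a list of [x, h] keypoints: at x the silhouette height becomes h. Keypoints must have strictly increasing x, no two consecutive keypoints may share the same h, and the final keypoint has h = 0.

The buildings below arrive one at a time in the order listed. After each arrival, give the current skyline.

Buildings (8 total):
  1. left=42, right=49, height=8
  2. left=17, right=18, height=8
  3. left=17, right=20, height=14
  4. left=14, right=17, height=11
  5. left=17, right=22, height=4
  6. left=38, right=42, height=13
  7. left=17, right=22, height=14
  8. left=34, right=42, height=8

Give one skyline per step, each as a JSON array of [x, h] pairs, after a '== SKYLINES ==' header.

== SKYLINES ==
[[42,8],[49,0]]
[[17,8],[18,0],[42,8],[49,0]]
[[17,14],[20,0],[42,8],[49,0]]
[[14,11],[17,14],[20,0],[42,8],[49,0]]
[[14,11],[17,14],[20,4],[22,0],[42,8],[49,0]]
[[14,11],[17,14],[20,4],[22,0],[38,13],[42,8],[49,0]]
[[14,11],[17,14],[22,0],[38,13],[42,8],[49,0]]
[[14,11],[17,14],[22,0],[34,8],[38,13],[42,8],[49,0]]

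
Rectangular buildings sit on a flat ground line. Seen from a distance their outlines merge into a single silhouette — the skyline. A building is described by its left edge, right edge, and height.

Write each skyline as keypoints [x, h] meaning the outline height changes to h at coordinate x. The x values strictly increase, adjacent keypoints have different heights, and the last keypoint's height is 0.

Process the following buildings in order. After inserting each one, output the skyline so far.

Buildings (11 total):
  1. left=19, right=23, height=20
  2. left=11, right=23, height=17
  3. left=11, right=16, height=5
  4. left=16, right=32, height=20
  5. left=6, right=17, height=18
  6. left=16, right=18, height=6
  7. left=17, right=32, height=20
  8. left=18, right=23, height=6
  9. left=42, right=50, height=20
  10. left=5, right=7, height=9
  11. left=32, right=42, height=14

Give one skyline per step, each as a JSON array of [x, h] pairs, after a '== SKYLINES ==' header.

== SKYLINES ==
[[19,20],[23,0]]
[[11,17],[19,20],[23,0]]
[[11,17],[19,20],[23,0]]
[[11,17],[16,20],[32,0]]
[[6,18],[16,20],[32,0]]
[[6,18],[16,20],[32,0]]
[[6,18],[16,20],[32,0]]
[[6,18],[16,20],[32,0]]
[[6,18],[16,20],[32,0],[42,20],[50,0]]
[[5,9],[6,18],[16,20],[32,0],[42,20],[50,0]]
[[5,9],[6,18],[16,20],[32,14],[42,20],[50,0]]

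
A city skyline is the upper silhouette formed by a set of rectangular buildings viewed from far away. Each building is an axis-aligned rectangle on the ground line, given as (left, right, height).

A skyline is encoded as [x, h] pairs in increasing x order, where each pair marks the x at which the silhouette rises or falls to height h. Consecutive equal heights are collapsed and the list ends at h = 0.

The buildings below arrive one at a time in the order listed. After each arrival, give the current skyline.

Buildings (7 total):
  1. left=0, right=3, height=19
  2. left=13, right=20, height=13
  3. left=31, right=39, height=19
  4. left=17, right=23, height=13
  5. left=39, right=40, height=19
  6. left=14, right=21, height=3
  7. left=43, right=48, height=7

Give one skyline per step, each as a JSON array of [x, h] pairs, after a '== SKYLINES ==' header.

== SKYLINES ==
[[0,19],[3,0]]
[[0,19],[3,0],[13,13],[20,0]]
[[0,19],[3,0],[13,13],[20,0],[31,19],[39,0]]
[[0,19],[3,0],[13,13],[23,0],[31,19],[39,0]]
[[0,19],[3,0],[13,13],[23,0],[31,19],[40,0]]
[[0,19],[3,0],[13,13],[23,0],[31,19],[40,0]]
[[0,19],[3,0],[13,13],[23,0],[31,19],[40,0],[43,7],[48,0]]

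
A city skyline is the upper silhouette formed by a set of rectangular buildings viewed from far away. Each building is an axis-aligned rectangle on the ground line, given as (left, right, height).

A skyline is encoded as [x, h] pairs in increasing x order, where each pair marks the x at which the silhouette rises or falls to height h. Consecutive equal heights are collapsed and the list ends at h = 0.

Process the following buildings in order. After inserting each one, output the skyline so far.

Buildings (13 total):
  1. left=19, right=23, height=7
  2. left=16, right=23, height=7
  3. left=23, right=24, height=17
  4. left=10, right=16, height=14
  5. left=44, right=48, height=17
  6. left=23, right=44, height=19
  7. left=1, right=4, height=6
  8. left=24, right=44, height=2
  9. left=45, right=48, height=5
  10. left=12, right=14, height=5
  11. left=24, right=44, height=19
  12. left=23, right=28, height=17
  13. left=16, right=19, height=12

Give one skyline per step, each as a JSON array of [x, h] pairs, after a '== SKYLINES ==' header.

== SKYLINES ==
[[19,7],[23,0]]
[[16,7],[23,0]]
[[16,7],[23,17],[24,0]]
[[10,14],[16,7],[23,17],[24,0]]
[[10,14],[16,7],[23,17],[24,0],[44,17],[48,0]]
[[10,14],[16,7],[23,19],[44,17],[48,0]]
[[1,6],[4,0],[10,14],[16,7],[23,19],[44,17],[48,0]]
[[1,6],[4,0],[10,14],[16,7],[23,19],[44,17],[48,0]]
[[1,6],[4,0],[10,14],[16,7],[23,19],[44,17],[48,0]]
[[1,6],[4,0],[10,14],[16,7],[23,19],[44,17],[48,0]]
[[1,6],[4,0],[10,14],[16,7],[23,19],[44,17],[48,0]]
[[1,6],[4,0],[10,14],[16,7],[23,19],[44,17],[48,0]]
[[1,6],[4,0],[10,14],[16,12],[19,7],[23,19],[44,17],[48,0]]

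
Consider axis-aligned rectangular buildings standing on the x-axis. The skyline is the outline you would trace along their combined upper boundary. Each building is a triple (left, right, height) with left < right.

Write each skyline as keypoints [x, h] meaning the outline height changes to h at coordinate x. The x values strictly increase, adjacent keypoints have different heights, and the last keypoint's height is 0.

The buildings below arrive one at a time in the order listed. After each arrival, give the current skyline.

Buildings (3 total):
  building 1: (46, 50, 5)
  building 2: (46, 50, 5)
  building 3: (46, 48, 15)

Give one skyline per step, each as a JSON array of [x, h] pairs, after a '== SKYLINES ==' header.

== SKYLINES ==
[[46,5],[50,0]]
[[46,5],[50,0]]
[[46,15],[48,5],[50,0]]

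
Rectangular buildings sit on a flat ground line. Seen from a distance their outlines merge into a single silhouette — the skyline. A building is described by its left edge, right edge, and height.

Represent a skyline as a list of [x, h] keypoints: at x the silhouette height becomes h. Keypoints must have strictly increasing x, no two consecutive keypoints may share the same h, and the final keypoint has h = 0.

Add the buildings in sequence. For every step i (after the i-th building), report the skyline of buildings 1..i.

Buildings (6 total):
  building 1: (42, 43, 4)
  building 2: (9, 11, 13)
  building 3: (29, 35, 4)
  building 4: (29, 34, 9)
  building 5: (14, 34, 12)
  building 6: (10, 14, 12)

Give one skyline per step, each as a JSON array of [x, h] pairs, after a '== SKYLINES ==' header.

== SKYLINES ==
[[42,4],[43,0]]
[[9,13],[11,0],[42,4],[43,0]]
[[9,13],[11,0],[29,4],[35,0],[42,4],[43,0]]
[[9,13],[11,0],[29,9],[34,4],[35,0],[42,4],[43,0]]
[[9,13],[11,0],[14,12],[34,4],[35,0],[42,4],[43,0]]
[[9,13],[11,12],[34,4],[35,0],[42,4],[43,0]]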